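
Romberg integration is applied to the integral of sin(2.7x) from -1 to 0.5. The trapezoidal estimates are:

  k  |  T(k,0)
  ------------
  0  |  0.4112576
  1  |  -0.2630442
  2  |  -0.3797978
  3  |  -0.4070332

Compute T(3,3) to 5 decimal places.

Richardson extrapolation on the trapezoidal column (denominator 4−1=3):
T(1,1) = (4·(-0.2630442) − 0.4112576) / 3 = -0.4878115
T(2,1) = (4·(-0.3797978) − (-0.2630442)) / 3 = -0.4187157
T(3,1) = -0.4070332 + (-0.4070332 − (-0.3797978))/3 = -0.4161117
T(2,2) = -0.4187157 + (-0.4187157 − (-0.4878115))/15 = -0.4141093
T(3,2) = (16·(-0.4161117) − (-0.4187157)) / 15 = -0.4159381
T(3,3) = -0.4159381 + (-0.4159381 − (-0.4141093))/63 = -0.4159671
(Column j=1 coincides with Simpson's rule on the same nodes.)

-0.41597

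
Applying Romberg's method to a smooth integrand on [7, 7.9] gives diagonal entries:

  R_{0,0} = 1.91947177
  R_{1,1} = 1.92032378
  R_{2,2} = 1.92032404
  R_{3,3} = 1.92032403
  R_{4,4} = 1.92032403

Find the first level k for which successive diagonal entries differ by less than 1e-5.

|R_{1,1} − R_{0,0}| = 0.00085201 ≥ 1e-5
|R_{2,2} − R_{1,1}| = 0.00000026 < 1e-5

k = 2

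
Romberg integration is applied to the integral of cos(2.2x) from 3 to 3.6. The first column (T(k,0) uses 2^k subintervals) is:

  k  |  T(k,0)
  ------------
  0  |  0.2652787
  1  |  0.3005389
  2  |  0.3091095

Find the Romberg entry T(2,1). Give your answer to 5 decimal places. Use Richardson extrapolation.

0.31197

T(2,1) = 0.3091095 + (0.3091095 − 0.3005389)/3 = 0.3119664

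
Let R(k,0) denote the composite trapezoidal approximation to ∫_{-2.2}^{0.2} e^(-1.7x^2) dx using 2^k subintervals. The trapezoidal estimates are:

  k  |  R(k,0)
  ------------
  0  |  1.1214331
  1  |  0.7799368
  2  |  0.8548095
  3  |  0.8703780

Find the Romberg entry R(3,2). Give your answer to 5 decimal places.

Richardson extrapolation on the trapezoidal column (denominator 4−1=3):
R(2,1) = (4·0.8548095 − 0.7799368) / 3 = 0.8797671
R(3,1) = (4·0.8703780 − 0.8548095) / 3 = 0.8755675
R(3,2) = 0.8755675 + (0.8755675 − 0.8797671)/15 = 0.8752875

0.87529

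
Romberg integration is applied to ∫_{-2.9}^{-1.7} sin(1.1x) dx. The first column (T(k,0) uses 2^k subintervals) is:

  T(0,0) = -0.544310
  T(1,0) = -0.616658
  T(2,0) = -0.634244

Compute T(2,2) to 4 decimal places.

T(1,1) = (4·(-0.616658) − (-0.544310)) / 3 = -0.640774
T(2,1) = (4·(-0.634244) − (-0.616658)) / 3 = -0.640106
T(2,2) = (16·(-0.640106) − (-0.640774)) / 15 = -0.640061
(Column j=1 coincides with Simpson's rule on the same nodes.)

-0.6401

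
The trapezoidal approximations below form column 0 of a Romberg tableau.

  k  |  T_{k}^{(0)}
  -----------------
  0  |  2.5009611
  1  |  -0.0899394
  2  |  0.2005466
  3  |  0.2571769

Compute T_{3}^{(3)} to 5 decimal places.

0.27295

Richardson extrapolation on the trapezoidal column (denominator 4−1=3):
T_{1}^{(1)} = (4·(-0.0899394) − 2.5009611) / 3 = -0.9535729
T_{2}^{(1)} = (4·0.2005466 − (-0.0899394)) / 3 = 0.2973753
T_{3}^{(1)} = 0.2571769 + (0.2571769 − 0.2005466)/3 = 0.2760537
T_{2}^{(2)} = 0.2973753 + (0.2973753 − (-0.9535729))/15 = 0.3807718
T_{3}^{(2)} = (16·0.2760537 − 0.2973753) / 15 = 0.2746323
T_{3}^{(3)} = 0.2746323 + (0.2746323 − 0.3807718)/63 = 0.2729475
(Column j=1 coincides with Simpson's rule on the same nodes.)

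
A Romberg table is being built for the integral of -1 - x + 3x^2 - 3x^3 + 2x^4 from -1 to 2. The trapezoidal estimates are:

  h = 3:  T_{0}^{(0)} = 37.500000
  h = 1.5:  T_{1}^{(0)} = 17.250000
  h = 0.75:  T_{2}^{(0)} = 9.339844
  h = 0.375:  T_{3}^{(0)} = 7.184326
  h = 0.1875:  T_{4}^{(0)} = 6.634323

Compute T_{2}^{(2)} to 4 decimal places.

6.4500

T_{1}^{(1)} = 17.250000 + (17.250000 − 37.500000)/3 = 10.500000
T_{2}^{(1)} = (4·9.339844 − 17.250000) / 3 = 6.703125
T_{2}^{(2)} = (16·6.703125 − 10.500000) / 15 = 6.450000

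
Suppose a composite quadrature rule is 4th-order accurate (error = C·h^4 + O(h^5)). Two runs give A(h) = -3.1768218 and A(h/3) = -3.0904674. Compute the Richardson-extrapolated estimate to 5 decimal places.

-3.08939

The leading error scales as h^4; refining by a factor of 3 reduces it by 3^4 = 81.
Extrapolated value = (81·A(h/3) − A(h)) / (81 − 1)
= (81·(-3.0904674) − (-3.1768218)) / 80
= -247.1510376 / 80 = -3.0893880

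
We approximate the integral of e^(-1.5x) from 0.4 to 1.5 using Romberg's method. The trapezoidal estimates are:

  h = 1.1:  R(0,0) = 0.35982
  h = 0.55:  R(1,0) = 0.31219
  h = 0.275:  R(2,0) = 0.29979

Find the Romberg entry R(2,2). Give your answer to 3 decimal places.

0.296

Richardson extrapolation on the trapezoidal column (denominator 4−1=3):
R(1,1) = (4·0.31219 − 0.35982) / 3 = 0.29631
R(2,1) = (4·0.29979 − 0.31219) / 3 = 0.29566
R(2,2) = (16·0.29566 − 0.29631) / 15 = 0.29562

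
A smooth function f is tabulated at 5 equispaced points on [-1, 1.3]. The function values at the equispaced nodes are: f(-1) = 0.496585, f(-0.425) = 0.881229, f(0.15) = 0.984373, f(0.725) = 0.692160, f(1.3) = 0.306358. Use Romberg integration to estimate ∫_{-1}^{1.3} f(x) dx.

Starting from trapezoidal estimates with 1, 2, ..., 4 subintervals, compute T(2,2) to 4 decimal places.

T(0,0) (trapezoid, 1 panel, h=2.3000): 0.923384
T(1,0) (trapezoid, 2 panels, h=1.1500): 1.593721
T(2,0) (trapezoid, 4 panels, h=0.5750): 1.701559
T(1,1) = 1.593721 + (1.593721 − 0.923384)/3 = 1.817167
T(2,1) = 1.701559 + (1.701559 − 1.593721)/3 = 1.737505
T(2,2) = 1.737505 + (1.737505 − 1.817167)/15 = 1.732194

1.7322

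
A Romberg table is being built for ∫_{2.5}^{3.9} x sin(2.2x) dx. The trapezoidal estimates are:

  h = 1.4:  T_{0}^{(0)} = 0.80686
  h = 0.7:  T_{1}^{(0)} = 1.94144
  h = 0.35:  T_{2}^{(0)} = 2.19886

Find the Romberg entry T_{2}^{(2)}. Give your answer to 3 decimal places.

2.282

Richardson extrapolation on the trapezoidal column (denominator 4−1=3):
T_{1}^{(1)} = 1.94144 + (1.94144 − 0.80686)/3 = 2.31963
T_{2}^{(1)} = (4·2.19886 − 1.94144) / 3 = 2.28467
T_{2}^{(2)} = 2.28467 + (2.28467 − 2.31963)/15 = 2.28234
(Column j=1 coincides with Simpson's rule on the same nodes.)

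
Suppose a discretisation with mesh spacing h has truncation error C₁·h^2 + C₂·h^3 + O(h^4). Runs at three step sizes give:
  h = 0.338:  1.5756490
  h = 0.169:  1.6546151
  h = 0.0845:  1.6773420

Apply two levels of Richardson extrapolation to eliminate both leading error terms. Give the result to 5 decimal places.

First eliminate the h^2 term (factor 2^2 = 4):
  B₁ = (4·1.6546151 − 1.5756490)/3 = 1.6809371
  B₂ = (4·1.6773420 − 1.6546151)/3 = 1.6849176
Then eliminate the h^3 term (factor 2^3 = 8):
  (8·1.6849176 − 1.6809371)/7 = 1.6854862

1.68549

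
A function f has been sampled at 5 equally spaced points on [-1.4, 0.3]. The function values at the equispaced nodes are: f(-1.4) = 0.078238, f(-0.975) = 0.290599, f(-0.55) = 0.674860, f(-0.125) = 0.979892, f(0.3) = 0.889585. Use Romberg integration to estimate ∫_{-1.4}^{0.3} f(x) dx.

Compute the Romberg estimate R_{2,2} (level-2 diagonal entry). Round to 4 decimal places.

1.0489

R_{0,0} (trapezoid, 1 panel, h=1.7000): 0.822650
R_{1,0} (trapezoid, 2 panels, h=0.8500): 0.984956
R_{2,0} (trapezoid, 4 panels, h=0.4250): 1.032437
R_{1,1} = 0.984956 + (0.984956 − 0.822650)/3 = 1.039058
R_{2,1} = 1.032437 + (1.032437 − 0.984956)/3 = 1.048264
R_{2,2} = 1.048264 + (1.048264 − 1.039058)/15 = 1.048878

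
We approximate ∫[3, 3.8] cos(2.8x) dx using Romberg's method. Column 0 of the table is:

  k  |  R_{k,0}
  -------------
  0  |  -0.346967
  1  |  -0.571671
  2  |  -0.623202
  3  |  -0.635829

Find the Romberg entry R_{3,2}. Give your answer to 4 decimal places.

-0.6400

Richardson extrapolation on the trapezoidal column (denominator 4−1=3):
R_{2,1} = -0.623202 + (-0.623202 − (-0.571671))/3 = -0.640379
R_{3,1} = -0.635829 + (-0.635829 − (-0.623202))/3 = -0.640038
R_{3,2} = -0.640038 + (-0.640038 − (-0.640379))/15 = -0.640015
(Column j=1 coincides with Simpson's rule on the same nodes.)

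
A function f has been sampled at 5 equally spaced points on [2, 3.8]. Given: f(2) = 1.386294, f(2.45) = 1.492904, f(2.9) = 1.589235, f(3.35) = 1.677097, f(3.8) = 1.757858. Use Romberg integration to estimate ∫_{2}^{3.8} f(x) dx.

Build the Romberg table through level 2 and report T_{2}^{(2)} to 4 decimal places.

T_{0}^{(0)} (trapezoid, 1 panel, h=1.8000): 2.829737
T_{1}^{(0)} (trapezoid, 2 panels, h=0.9000): 2.845180
T_{2}^{(0)} (trapezoid, 4 panels, h=0.4500): 2.849090
T_{1}^{(1)} = 2.845180 + (2.845180 − 2.829737)/3 = 2.850328
T_{2}^{(1)} = 2.849090 + (2.849090 − 2.845180)/3 = 2.850393
T_{2}^{(2)} = 2.850393 + (2.850393 − 2.850328)/15 = 2.850397

2.8504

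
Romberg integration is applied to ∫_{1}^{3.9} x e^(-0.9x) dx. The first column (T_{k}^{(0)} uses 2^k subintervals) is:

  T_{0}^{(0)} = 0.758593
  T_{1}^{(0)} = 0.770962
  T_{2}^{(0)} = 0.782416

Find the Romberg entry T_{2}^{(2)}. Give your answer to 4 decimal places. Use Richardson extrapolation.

T_{1}^{(1)} = 0.770962 + (0.770962 − 0.758593)/3 = 0.775085
T_{2}^{(1)} = 0.782416 + (0.782416 − 0.770962)/3 = 0.786234
T_{2}^{(2)} = 0.786234 + (0.786234 − 0.775085)/15 = 0.786977
(Column j=1 coincides with Simpson's rule on the same nodes.)

0.7870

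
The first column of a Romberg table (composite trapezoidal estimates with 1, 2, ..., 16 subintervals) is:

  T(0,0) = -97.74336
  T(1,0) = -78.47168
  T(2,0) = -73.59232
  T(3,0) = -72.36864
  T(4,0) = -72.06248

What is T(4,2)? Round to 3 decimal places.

Richardson extrapolation on the trapezoidal column (denominator 4−1=3):
T(3,1) = -72.36864 + (-72.36864 − (-73.59232))/3 = -71.96075
T(4,1) = -72.06248 + (-72.06248 − (-72.36864))/3 = -71.96043
T(4,2) = -71.96043 + (-71.96043 − (-71.96075))/15 = -71.96041
(Column j=1 coincides with Simpson's rule on the same nodes.)

-71.960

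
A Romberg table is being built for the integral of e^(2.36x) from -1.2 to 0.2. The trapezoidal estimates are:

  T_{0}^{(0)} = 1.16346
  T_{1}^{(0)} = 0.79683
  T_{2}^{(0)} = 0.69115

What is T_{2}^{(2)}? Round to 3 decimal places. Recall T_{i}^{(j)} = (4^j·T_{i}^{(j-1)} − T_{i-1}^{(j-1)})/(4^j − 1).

T_{1}^{(1)} = (4·0.79683 − 1.16346) / 3 = 0.67462
T_{2}^{(1)} = 0.69115 + (0.69115 − 0.79683)/3 = 0.65592
T_{2}^{(2)} = (16·0.65592 − 0.67462) / 15 = 0.65467

0.655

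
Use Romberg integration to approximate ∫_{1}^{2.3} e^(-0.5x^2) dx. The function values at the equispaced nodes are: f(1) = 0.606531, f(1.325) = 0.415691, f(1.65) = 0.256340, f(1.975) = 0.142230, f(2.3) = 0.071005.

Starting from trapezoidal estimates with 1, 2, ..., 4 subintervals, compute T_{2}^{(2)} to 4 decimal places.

T_{0}^{(0)} (trapezoid, 1 panel, h=1.3000): 0.440398
T_{1}^{(0)} (trapezoid, 2 panels, h=0.6500): 0.386820
T_{2}^{(0)} (trapezoid, 4 panels, h=0.3250): 0.374734
T_{1}^{(1)} = 0.386820 + (0.386820 − 0.440398)/3 = 0.368961
T_{2}^{(1)} = 0.374734 + (0.374734 − 0.386820)/3 = 0.370705
T_{2}^{(2)} = 0.370705 + (0.370705 − 0.368961)/15 = 0.370821

0.3708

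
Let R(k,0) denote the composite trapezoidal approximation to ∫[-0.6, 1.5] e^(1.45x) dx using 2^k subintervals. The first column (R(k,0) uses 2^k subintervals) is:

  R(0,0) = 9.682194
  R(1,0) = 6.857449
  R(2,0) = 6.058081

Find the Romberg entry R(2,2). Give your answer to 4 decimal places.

5.7833

Richardson extrapolation on the trapezoidal column (denominator 4−1=3):
R(1,1) = 6.857449 + (6.857449 − 9.682194)/3 = 5.915867
R(2,1) = 6.058081 + (6.058081 − 6.857449)/3 = 5.791625
R(2,2) = (16·5.791625 − 5.915867) / 15 = 5.783342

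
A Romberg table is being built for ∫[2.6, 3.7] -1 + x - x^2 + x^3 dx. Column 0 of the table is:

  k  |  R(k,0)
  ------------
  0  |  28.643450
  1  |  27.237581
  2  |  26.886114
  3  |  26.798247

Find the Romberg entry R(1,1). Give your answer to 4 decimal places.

26.7690

Richardson extrapolation on the trapezoidal column (denominator 4−1=3):
R(1,1) = (4·27.237581 − 28.643450) / 3 = 26.768958
(Column j=1 coincides with Simpson's rule on the same nodes.)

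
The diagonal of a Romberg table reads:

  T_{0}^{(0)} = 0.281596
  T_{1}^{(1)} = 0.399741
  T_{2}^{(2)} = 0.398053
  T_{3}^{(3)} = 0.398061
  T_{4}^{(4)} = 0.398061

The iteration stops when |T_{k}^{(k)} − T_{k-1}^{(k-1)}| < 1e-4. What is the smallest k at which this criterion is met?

|T_{1}^{(1)} − T_{0}^{(0)}| = 0.118145 ≥ 1e-4
|T_{2}^{(2)} − T_{1}^{(1)}| = 0.001688 ≥ 1e-4
|T_{3}^{(3)} − T_{2}^{(2)}| = 0.000008 < 1e-4

k = 3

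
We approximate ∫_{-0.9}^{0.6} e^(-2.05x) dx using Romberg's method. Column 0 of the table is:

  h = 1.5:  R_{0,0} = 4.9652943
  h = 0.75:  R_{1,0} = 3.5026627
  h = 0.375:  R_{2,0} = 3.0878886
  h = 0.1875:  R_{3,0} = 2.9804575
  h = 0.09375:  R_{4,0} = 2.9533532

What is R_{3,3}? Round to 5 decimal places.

Richardson extrapolation on the trapezoidal column (denominator 4−1=3):
R_{1,1} = 3.5026627 + (3.5026627 − 4.9652943)/3 = 3.0151188
R_{2,1} = 3.0878886 + (3.0878886 − 3.5026627)/3 = 2.9496306
R_{3,1} = (4·2.9804575 − 3.0878886) / 3 = 2.9446471
R_{2,2} = (16·2.9496306 − 3.0151188) / 15 = 2.9452647
R_{3,2} = (16·2.9446471 − 2.9496306) / 15 = 2.9443149
R_{3,3} = 2.9443149 + (2.9443149 − 2.9452647)/63 = 2.9442998

2.94430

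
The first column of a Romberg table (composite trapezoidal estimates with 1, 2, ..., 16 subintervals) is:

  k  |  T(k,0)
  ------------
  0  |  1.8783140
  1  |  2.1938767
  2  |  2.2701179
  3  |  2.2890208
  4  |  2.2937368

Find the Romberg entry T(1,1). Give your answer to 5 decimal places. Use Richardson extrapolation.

2.29906

T(1,1) = (4·2.1938767 − 1.8783140) / 3 = 2.2990643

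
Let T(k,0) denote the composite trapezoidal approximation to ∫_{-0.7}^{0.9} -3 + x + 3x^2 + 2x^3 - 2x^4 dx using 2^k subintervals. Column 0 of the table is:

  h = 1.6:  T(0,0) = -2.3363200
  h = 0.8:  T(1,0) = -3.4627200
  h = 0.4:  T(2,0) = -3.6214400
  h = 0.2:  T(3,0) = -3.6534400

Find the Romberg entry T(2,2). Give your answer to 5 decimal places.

-3.66342

Richardson extrapolation on the trapezoidal column (denominator 4−1=3):
T(1,1) = -3.4627200 + (-3.4627200 − (-2.3363200))/3 = -3.8381867
T(2,1) = -3.6214400 + (-3.6214400 − (-3.4627200))/3 = -3.6743467
T(2,2) = -3.6743467 + (-3.6743467 − (-3.8381867))/15 = -3.6634240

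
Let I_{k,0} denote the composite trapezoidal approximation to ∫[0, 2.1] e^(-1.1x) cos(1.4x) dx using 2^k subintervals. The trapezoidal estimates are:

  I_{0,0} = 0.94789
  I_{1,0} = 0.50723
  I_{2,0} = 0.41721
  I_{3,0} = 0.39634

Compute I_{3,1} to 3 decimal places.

0.389

I_{3,1} = 0.39634 + (0.39634 − 0.41721)/3 = 0.38938
(Column j=1 coincides with Simpson's rule on the same nodes.)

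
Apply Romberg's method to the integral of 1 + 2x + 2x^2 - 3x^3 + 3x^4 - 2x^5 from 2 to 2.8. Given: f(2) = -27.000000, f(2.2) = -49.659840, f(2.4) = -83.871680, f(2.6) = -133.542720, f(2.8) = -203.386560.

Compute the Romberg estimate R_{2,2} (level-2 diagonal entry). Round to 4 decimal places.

-75.3924

R_{0,0} (trapezoid, 1 panel, h=0.8000): -92.154624
R_{1,0} (trapezoid, 2 panels, h=0.4000): -79.625984
R_{2,0} (trapezoid, 4 panels, h=0.2000): -76.453504
R_{1,1} = -79.625984 + (-79.625984 − (-92.154624))/3 = -75.449771
R_{2,1} = -76.453504 + (-76.453504 − (-79.625984))/3 = -75.396011
R_{2,2} = -75.396011 + (-75.396011 − (-75.449771))/15 = -75.392427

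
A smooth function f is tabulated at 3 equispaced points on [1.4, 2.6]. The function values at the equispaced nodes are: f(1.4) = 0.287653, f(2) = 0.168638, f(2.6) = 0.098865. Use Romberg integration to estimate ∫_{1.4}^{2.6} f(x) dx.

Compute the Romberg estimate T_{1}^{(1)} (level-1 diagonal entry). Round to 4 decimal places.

0.2122

T_{0}^{(0)} (trapezoid, 1 panel, h=1.2000): 0.231911
T_{1}^{(0)} (trapezoid, 2 panels, h=0.6000): 0.217138
T_{1}^{(1)} = 0.217138 + (0.217138 − 0.231911)/3 = 0.212214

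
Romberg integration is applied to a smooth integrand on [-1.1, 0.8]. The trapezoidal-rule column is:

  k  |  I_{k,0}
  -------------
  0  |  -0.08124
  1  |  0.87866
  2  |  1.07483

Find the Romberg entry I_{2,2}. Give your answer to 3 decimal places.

1.136

Richardson extrapolation on the trapezoidal column (denominator 4−1=3):
I_{1,1} = 0.87866 + (0.87866 − (-0.08124))/3 = 1.19863
I_{2,1} = (4·1.07483 − 0.87866) / 3 = 1.14022
I_{2,2} = (16·1.14022 − 1.19863) / 15 = 1.13633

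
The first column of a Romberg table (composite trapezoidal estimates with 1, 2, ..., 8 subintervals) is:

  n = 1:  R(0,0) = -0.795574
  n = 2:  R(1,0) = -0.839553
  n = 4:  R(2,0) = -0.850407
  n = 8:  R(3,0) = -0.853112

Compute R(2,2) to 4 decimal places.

-0.8540

R(1,1) = -0.839553 + (-0.839553 − (-0.795574))/3 = -0.854213
R(2,1) = (4·(-0.850407) − (-0.839553)) / 3 = -0.854025
R(2,2) = -0.854025 + (-0.854025 − (-0.854213))/15 = -0.854012
(Column j=1 coincides with Simpson's rule on the same nodes.)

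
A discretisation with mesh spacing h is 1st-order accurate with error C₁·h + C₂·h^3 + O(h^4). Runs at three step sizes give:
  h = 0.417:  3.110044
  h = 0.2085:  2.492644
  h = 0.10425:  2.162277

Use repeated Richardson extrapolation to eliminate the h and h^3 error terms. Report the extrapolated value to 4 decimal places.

1.8257

First eliminate the h term (factor 2^1 = 2):
  B₁ = (2·2.492644 − 3.110044)/1 = 1.875244
  B₂ = (2·2.162277 − 2.492644)/1 = 1.831910
Then eliminate the h^3 term (factor 2^3 = 8):
  (8·1.831910 − 1.875244)/7 = 1.825719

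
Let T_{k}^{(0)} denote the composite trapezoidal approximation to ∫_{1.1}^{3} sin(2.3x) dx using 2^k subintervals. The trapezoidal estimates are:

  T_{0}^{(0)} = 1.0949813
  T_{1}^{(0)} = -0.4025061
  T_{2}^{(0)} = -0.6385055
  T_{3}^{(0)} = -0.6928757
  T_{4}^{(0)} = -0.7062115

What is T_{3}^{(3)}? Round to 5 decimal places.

-0.71068

Richardson extrapolation on the trapezoidal column (denominator 4−1=3):
T_{1}^{(1)} = (4·(-0.4025061) − 1.0949813) / 3 = -0.9016686
T_{2}^{(1)} = -0.6385055 + (-0.6385055 − (-0.4025061))/3 = -0.7171720
T_{3}^{(1)} = (4·(-0.6928757) − (-0.6385055)) / 3 = -0.7109991
T_{2}^{(2)} = (16·(-0.7171720) − (-0.9016686)) / 15 = -0.7048722
T_{3}^{(2)} = -0.7109991 + (-0.7109991 − (-0.7171720))/15 = -0.7105876
T_{3}^{(3)} = (64·(-0.7105876) − (-0.7048722)) / 63 = -0.7106783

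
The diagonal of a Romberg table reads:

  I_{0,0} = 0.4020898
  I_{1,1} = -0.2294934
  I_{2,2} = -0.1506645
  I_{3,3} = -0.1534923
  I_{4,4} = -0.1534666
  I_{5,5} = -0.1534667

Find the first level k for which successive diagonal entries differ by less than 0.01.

k = 3

|I_{1,1} − I_{0,0}| = 0.6315832 ≥ 0.01
|I_{2,2} − I_{1,1}| = 0.0788289 ≥ 0.01
|I_{3,3} − I_{2,2}| = 0.0028278 < 0.01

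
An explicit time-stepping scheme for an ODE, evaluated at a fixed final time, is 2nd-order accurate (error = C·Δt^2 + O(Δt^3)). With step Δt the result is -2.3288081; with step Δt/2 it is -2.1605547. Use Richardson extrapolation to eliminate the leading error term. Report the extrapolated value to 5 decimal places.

Extrapolated value = (4·A(Δt/2) − A(Δt)) / (4 − 1)
= (4·(-2.1605547) − (-2.3288081)) / 3
= -6.3134107 / 3 = -2.1044702

-2.10447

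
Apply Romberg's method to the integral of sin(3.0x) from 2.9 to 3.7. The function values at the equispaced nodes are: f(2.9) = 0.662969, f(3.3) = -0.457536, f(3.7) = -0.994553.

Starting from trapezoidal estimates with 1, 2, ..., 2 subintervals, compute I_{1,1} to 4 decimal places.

-0.2882

I_{0,0} (trapezoid, 1 panel, h=0.8000): -0.132634
I_{1,0} (trapezoid, 2 panels, h=0.4000): -0.249331
I_{1,1} = -0.249331 + (-0.249331 − (-0.132634))/3 = -0.288230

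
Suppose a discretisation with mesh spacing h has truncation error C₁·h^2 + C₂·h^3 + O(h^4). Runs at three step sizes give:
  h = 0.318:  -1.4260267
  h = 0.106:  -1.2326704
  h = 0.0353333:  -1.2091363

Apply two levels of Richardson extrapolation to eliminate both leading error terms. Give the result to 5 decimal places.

First eliminate the h^2 term (factor 3^2 = 9):
  B₁ = (9·(-1.2326704) − (-1.4260267))/8 = -1.2085009
  B₂ = (9·(-1.2091363) − (-1.2326704))/8 = -1.2061945
Then eliminate the h^3 term (factor 3^3 = 27):
  (27·(-1.2061945) − (-1.2085009))/26 = -1.2061058

-1.20611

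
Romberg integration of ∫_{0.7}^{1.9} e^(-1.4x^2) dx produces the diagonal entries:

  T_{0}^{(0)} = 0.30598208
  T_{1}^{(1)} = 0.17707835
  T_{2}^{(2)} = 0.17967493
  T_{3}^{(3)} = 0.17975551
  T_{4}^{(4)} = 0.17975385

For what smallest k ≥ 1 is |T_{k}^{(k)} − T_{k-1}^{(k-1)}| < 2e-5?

k = 4

|T_{1}^{(1)} − T_{0}^{(0)}| = 0.12890373 ≥ 2e-5
|T_{2}^{(2)} − T_{1}^{(1)}| = 0.00259658 ≥ 2e-5
|T_{3}^{(3)} − T_{2}^{(2)}| = 0.00008058 ≥ 2e-5
|T_{4}^{(4)} − T_{3}^{(3)}| = 0.00000166 < 2e-5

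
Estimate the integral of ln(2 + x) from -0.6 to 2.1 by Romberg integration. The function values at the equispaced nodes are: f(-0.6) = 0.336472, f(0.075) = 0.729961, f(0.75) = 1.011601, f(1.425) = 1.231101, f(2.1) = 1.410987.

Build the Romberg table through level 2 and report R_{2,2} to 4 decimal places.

R_{0,0} (trapezoid, 1 panel, h=2.7000): 2.359070
R_{1,0} (trapezoid, 2 panels, h=1.3500): 2.545196
R_{2,0} (trapezoid, 4 panels, h=0.6750): 2.596315
R_{1,1} = 2.545196 + (2.545196 − 2.359070)/3 = 2.607238
R_{2,1} = 2.596315 + (2.596315 − 2.545196)/3 = 2.613355
R_{2,2} = 2.613355 + (2.613355 − 2.607238)/15 = 2.613763

2.6138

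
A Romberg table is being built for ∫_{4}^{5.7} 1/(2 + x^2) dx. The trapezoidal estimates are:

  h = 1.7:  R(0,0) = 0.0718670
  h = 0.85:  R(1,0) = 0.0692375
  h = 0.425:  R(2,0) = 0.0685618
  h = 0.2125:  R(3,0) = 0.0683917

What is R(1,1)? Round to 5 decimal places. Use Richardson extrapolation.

Richardson extrapolation on the trapezoidal column (denominator 4−1=3):
R(1,1) = 0.0692375 + (0.0692375 − 0.0718670)/3 = 0.0683610

0.06836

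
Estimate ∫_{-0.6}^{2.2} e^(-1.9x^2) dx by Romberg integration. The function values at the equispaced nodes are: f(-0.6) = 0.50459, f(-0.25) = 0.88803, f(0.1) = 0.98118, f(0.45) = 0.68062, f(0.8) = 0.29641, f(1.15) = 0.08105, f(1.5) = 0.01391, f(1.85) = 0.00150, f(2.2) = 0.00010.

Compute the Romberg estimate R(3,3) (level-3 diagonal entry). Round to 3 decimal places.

1.126

R(0,0) (trapezoid, 1 panel, h=2.8000): 0.70657
R(1,0) (trapezoid, 2 panels, h=1.4000): 0.76826
R(2,0) (trapezoid, 4 panels, h=0.7000): 1.08069
R(3,0) (trapezoid, 8 panels, h=0.3500): 1.11827
R(1,1) = 0.76826 + (0.76826 − 0.70657)/3 = 0.78882
R(2,1) = 1.08069 + (1.08069 − 0.76826)/3 = 1.18483
R(3,1) = 1.11827 + (1.11827 − 1.08069)/3 = 1.13080
R(2,2) = 1.18483 + (1.18483 − 0.78882)/15 = 1.21123
R(3,2) = 1.13080 + (1.13080 − 1.18483)/15 = 1.12720
R(3,3) = 1.12720 + (1.12720 − 1.21123)/63 = 1.12587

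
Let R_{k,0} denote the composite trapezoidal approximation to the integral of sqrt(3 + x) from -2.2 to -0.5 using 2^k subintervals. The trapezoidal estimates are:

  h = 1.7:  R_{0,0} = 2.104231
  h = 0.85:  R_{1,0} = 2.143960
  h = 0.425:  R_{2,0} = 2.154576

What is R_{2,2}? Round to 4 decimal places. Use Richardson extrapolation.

2.1582

Richardson extrapolation on the trapezoidal column (denominator 4−1=3):
R_{1,1} = (4·2.143960 − 2.104231) / 3 = 2.157203
R_{2,1} = 2.154576 + (2.154576 − 2.143960)/3 = 2.158115
R_{2,2} = (16·2.158115 − 2.157203) / 15 = 2.158176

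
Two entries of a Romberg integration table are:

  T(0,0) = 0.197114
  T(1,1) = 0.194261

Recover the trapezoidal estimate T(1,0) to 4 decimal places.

0.1950

From T(1,1) = (4·T(1,0) − T(0,0))/3, solve for T(1,0):
4·T(1,0) = 3·0.194261 + 0.197114 = 0.779897
T(1,0) = 0.194974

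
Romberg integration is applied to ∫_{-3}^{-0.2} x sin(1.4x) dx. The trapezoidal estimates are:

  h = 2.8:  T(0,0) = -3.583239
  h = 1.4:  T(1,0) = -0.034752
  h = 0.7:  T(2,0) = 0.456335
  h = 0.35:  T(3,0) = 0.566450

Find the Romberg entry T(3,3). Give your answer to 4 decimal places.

T(1,1) = (4·(-0.034752) − (-3.583239)) / 3 = 1.148077
T(2,1) = (4·0.456335 − (-0.034752)) / 3 = 0.620031
T(3,1) = 0.566450 + (0.566450 − 0.456335)/3 = 0.603155
T(2,2) = (16·0.620031 − 1.148077) / 15 = 0.584828
T(3,2) = (16·0.603155 − 0.620031) / 15 = 0.602030
T(3,3) = 0.602030 + (0.602030 − 0.584828)/63 = 0.602303

0.6023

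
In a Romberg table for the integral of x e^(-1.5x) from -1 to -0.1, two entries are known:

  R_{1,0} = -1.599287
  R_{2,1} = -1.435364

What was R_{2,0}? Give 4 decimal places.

-1.4763

From R_{2,1} = (4·R_{2,0} − R_{1,0})/3, solve for R_{2,0}:
4·R_{2,0} = 3·(-1.435364) + (-1.599287) = -5.905379
R_{2,0} = -1.476345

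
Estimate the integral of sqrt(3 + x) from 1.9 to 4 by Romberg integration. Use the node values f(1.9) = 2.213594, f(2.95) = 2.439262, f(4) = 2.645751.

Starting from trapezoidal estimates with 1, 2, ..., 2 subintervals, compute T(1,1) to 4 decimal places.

5.1157

T(0,0) (trapezoid, 1 panel, h=2.1000): 5.102312
T(1,0) (trapezoid, 2 panels, h=1.0500): 5.112381
T(1,1) = 5.112381 + (5.112381 − 5.102312)/3 = 5.115737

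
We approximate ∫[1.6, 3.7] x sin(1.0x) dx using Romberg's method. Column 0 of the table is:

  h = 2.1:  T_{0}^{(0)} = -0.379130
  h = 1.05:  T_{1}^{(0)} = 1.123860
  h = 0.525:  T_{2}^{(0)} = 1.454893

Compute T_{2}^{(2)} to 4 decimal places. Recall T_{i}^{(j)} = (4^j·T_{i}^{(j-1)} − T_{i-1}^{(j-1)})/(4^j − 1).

1.5613

Richardson extrapolation on the trapezoidal column (denominator 4−1=3):
T_{1}^{(1)} = 1.123860 + (1.123860 − (-0.379130))/3 = 1.624857
T_{2}^{(1)} = 1.454893 + (1.454893 − 1.123860)/3 = 1.565237
T_{2}^{(2)} = (16·1.565237 − 1.624857) / 15 = 1.561262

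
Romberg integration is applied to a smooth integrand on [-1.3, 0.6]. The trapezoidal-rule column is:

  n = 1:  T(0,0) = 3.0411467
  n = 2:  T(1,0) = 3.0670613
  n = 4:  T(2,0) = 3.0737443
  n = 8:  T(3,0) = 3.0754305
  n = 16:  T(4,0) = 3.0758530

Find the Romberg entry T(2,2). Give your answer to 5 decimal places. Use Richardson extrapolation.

3.07599

Richardson extrapolation on the trapezoidal column (denominator 4−1=3):
T(1,1) = 3.0670613 + (3.0670613 − 3.0411467)/3 = 3.0756995
T(2,1) = 3.0737443 + (3.0737443 − 3.0670613)/3 = 3.0759720
T(2,2) = 3.0759720 + (3.0759720 − 3.0756995)/15 = 3.0759902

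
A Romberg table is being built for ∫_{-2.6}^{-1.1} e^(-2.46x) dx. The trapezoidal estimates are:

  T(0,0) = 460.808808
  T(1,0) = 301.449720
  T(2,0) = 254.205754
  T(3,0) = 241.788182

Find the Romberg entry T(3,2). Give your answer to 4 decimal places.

237.5951

T(2,1) = (4·254.205754 − 301.449720) / 3 = 238.457765
T(3,1) = 241.788182 + (241.788182 − 254.205754)/3 = 237.648991
T(3,2) = 237.648991 + (237.648991 − 238.457765)/15 = 237.595073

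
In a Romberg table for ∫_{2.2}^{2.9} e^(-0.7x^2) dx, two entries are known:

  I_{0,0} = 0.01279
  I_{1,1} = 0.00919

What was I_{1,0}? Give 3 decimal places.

0.010

From I_{1,1} = (4·I_{1,0} − I_{0,0})/3, solve for I_{1,0}:
4·I_{1,0} = 3·0.00919 + 0.01279 = 0.04036
I_{1,0} = 0.01009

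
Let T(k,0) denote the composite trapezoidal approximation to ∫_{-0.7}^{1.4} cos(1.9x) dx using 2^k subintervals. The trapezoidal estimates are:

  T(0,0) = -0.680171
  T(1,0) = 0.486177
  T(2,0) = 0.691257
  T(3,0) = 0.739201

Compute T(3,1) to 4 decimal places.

0.7552

T(3,1) = (4·0.739201 − 0.691257) / 3 = 0.755182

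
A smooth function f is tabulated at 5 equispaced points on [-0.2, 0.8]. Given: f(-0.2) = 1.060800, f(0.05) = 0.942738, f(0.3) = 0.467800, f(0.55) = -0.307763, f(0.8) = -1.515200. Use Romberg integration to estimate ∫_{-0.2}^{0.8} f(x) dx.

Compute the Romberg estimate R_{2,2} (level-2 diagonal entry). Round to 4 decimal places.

0.2528

R_{0,0} (trapezoid, 1 panel, h=1.0000): -0.227200
R_{1,0} (trapezoid, 2 panels, h=0.5000): 0.120300
R_{2,0} (trapezoid, 4 panels, h=0.2500): 0.218894
R_{1,1} = 0.120300 + (0.120300 − (-0.227200))/3 = 0.236133
R_{2,1} = 0.218894 + (0.218894 − 0.120300)/3 = 0.251759
R_{2,2} = 0.251759 + (0.251759 − 0.236133)/15 = 0.252801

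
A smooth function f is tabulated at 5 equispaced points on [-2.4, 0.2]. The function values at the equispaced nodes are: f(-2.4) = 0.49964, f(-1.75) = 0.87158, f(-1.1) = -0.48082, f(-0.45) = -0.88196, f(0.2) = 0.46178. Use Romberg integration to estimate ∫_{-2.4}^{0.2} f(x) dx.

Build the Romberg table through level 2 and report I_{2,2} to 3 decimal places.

I_{0,0} (trapezoid, 1 panel, h=2.6000): 1.24985
I_{1,0} (trapezoid, 2 panels, h=1.3000): -0.00014
I_{2,0} (trapezoid, 4 panels, h=0.6500): -0.00682
I_{1,1} = -0.00014 + (-0.00014 − 1.24985)/3 = -0.41680
I_{2,1} = -0.00682 + (-0.00682 − (-0.00014))/3 = -0.00905
I_{2,2} = -0.00905 + (-0.00905 − (-0.41680))/15 = 0.01813

0.018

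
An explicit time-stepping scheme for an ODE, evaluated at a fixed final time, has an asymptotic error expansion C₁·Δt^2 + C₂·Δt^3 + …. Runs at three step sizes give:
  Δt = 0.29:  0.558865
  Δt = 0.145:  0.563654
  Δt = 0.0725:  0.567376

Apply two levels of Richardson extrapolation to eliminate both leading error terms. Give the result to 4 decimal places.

First eliminate the Δt^2 term (factor 2^2 = 4):
  B₁ = (4·0.563654 − 0.558865)/3 = 0.565250
  B₂ = (4·0.567376 − 0.563654)/3 = 0.568617
Then eliminate the Δt^3 term (factor 2^3 = 8):
  (8·0.568617 − 0.565250)/7 = 0.569098

0.5691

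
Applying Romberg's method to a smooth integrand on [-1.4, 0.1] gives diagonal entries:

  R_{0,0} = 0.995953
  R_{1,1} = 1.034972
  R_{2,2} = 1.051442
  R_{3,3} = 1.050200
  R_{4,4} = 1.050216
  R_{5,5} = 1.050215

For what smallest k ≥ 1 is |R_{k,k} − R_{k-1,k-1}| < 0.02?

k = 2

|R_{1,1} − R_{0,0}| = 0.039019 ≥ 0.02
|R_{2,2} − R_{1,1}| = 0.016470 < 0.02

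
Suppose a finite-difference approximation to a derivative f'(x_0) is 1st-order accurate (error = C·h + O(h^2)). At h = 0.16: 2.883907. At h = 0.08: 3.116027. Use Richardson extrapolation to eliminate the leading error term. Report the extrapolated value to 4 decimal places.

The leading error scales as h; refining by a factor of 2 reduces it by 2^1 = 2.
Extrapolated value = (2·A(h/2) − A(h)) / (2 − 1)
= (2·3.116027 − 2.883907) / 1
= 3.348147 / 1 = 3.348147

3.3481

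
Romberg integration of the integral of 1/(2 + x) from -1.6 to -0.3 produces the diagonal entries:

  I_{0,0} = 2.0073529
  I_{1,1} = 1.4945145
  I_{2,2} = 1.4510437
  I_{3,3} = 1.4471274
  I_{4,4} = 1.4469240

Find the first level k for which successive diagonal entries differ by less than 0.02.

k = 3

|I_{1,1} − I_{0,0}| = 0.5128384 ≥ 0.02
|I_{2,2} − I_{1,1}| = 0.0434708 ≥ 0.02
|I_{3,3} − I_{2,2}| = 0.0039163 < 0.02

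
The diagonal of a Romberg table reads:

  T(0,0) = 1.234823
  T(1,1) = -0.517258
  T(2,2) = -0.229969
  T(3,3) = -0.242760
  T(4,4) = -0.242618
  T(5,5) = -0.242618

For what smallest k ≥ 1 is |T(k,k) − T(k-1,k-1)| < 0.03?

|T(1,1) − T(0,0)| = 1.752081 ≥ 0.03
|T(2,2) − T(1,1)| = 0.287289 ≥ 0.03
|T(3,3) − T(2,2)| = 0.012791 < 0.03

k = 3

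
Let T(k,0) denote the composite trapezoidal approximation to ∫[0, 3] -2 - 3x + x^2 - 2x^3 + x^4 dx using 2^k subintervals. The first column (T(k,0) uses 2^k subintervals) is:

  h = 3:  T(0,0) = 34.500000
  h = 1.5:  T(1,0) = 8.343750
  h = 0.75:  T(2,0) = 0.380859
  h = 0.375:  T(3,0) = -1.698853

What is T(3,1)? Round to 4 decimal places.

T(3,1) = -1.698853 + (-1.698853 − 0.380859)/3 = -2.392090

-2.3921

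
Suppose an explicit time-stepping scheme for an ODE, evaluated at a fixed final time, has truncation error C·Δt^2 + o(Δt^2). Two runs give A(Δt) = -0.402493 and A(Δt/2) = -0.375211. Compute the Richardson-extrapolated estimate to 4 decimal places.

-0.3661

The leading error scales as Δt^2; refining by a factor of 2 reduces it by 2^2 = 4.
Extrapolated value = (4·A(Δt/2) − A(Δt)) / (4 − 1)
= (4·(-0.375211) − (-0.402493)) / 3
= -1.098351 / 3 = -0.366117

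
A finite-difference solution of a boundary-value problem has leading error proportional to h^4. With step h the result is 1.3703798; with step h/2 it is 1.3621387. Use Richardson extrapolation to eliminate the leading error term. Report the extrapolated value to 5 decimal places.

Extrapolated value = (16·A(h/2) − A(h)) / (16 − 1)
= (16·1.3621387 − 1.3703798) / 15
= 20.4238394 / 15 = 1.3615893

1.36159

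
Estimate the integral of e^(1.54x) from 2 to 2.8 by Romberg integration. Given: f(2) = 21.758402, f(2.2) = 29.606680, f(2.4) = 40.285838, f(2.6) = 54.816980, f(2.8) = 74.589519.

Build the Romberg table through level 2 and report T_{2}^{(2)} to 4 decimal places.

34.3060

T_{0}^{(0)} (trapezoid, 1 panel, h=0.8000): 38.539168
T_{1}^{(0)} (trapezoid, 2 panels, h=0.4000): 35.383919
T_{2}^{(0)} (trapezoid, 4 panels, h=0.2000): 34.576692
T_{1}^{(1)} = 35.383919 + (35.383919 − 38.539168)/3 = 34.332169
T_{2}^{(1)} = 34.576692 + (34.576692 − 35.383919)/3 = 34.307616
T_{2}^{(2)} = 34.307616 + (34.307616 − 34.332169)/15 = 34.305979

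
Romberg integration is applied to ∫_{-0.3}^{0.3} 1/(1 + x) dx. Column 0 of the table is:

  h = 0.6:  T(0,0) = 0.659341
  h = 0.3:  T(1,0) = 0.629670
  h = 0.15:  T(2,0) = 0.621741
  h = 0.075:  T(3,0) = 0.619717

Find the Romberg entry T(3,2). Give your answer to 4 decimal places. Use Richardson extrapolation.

0.6190

Richardson extrapolation on the trapezoidal column (denominator 4−1=3):
T(2,1) = (4·0.621741 − 0.629670) / 3 = 0.619098
T(3,1) = 0.619717 + (0.619717 − 0.621741)/3 = 0.619042
T(3,2) = 0.619042 + (0.619042 − 0.619098)/15 = 0.619038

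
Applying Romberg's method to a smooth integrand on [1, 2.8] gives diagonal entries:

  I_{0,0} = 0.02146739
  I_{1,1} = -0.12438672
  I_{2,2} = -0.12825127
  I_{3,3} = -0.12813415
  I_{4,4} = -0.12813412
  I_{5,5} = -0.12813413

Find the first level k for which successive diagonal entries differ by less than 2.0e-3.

|I_{1,1} − I_{0,0}| = 0.14585411 ≥ 2.0e-3
|I_{2,2} − I_{1,1}| = 0.00386455 ≥ 2.0e-3
|I_{3,3} − I_{2,2}| = 0.00011712 < 2.0e-3

k = 3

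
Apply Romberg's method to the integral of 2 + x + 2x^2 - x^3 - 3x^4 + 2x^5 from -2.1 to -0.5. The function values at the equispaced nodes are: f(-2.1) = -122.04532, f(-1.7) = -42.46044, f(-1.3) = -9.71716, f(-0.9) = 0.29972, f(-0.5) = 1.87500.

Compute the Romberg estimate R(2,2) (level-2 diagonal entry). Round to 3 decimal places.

R(0,0) (trapezoid, 1 panel, h=1.6000): -96.13626
R(1,0) (trapezoid, 2 panels, h=0.8000): -55.84186
R(2,0) (trapezoid, 4 panels, h=0.4000): -44.78522
R(1,1) = -55.84186 + (-55.84186 − (-96.13626))/3 = -42.41039
R(2,1) = -44.78522 + (-44.78522 − (-55.84186))/3 = -41.09967
R(2,2) = -41.09967 + (-41.09967 − (-42.41039))/15 = -41.01229

-41.012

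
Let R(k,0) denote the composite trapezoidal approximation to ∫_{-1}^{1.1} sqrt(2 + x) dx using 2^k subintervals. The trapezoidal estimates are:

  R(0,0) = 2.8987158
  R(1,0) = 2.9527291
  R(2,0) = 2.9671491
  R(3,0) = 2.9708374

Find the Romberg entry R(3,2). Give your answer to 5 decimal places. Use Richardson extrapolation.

2.97207

R(2,1) = (4·2.9671491 − 2.9527291) / 3 = 2.9719558
R(3,1) = 2.9708374 + (2.9708374 − 2.9671491)/3 = 2.9720668
R(3,2) = 2.9720668 + (2.9720668 − 2.9719558)/15 = 2.9720742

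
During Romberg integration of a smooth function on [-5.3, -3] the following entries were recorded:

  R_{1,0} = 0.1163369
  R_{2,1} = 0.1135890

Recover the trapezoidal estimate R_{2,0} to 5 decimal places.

0.11428

From R_{2,1} = (4·R_{2,0} − R_{1,0})/3, solve for R_{2,0}:
4·R_{2,0} = 3·0.1135890 + 0.1163369 = 0.4571039
R_{2,0} = 0.1142760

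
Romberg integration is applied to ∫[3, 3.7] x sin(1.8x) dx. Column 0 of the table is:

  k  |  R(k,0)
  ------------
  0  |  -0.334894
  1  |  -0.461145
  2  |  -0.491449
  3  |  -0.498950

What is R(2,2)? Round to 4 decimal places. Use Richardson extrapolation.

-0.5014

R(1,1) = -0.461145 + (-0.461145 − (-0.334894))/3 = -0.503229
R(2,1) = (4·(-0.491449) − (-0.461145)) / 3 = -0.501550
R(2,2) = -0.501550 + (-0.501550 − (-0.503229))/15 = -0.501438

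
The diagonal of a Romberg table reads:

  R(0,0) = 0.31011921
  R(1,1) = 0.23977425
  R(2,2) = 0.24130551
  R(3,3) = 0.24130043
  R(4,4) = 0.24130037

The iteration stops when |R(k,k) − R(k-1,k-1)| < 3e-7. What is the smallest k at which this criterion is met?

k = 4

|R(1,1) − R(0,0)| = 0.07034496 ≥ 3e-7
|R(2,2) − R(1,1)| = 0.00153126 ≥ 3e-7
|R(3,3) − R(2,2)| = 0.00000508 ≥ 3e-7
|R(4,4) − R(3,3)| = 0.00000006 < 3e-7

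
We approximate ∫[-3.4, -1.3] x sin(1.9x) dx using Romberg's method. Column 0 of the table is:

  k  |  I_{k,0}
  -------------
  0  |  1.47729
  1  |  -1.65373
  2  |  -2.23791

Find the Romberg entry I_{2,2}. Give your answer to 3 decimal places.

Richardson extrapolation on the trapezoidal column (denominator 4−1=3):
I_{1,1} = -1.65373 + (-1.65373 − 1.47729)/3 = -2.69740
I_{2,1} = (4·(-2.23791) − (-1.65373)) / 3 = -2.43264
I_{2,2} = -2.43264 + (-2.43264 − (-2.69740))/15 = -2.41499

-2.415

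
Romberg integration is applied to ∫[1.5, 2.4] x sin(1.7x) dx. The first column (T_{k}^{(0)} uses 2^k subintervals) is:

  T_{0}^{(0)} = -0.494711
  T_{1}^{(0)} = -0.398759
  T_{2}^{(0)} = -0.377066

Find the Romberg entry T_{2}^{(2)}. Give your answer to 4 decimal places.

-0.3700

T_{1}^{(1)} = -0.398759 + (-0.398759 − (-0.494711))/3 = -0.366775
T_{2}^{(1)} = -0.377066 + (-0.377066 − (-0.398759))/3 = -0.369835
T_{2}^{(2)} = (16·(-0.369835) − (-0.366775)) / 15 = -0.370039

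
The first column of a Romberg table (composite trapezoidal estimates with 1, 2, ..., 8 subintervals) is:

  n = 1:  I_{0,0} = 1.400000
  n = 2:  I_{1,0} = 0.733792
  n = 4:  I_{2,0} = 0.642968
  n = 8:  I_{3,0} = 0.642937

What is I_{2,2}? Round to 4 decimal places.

0.6194

Richardson extrapolation on the trapezoidal column (denominator 4−1=3):
I_{1,1} = 0.733792 + (0.733792 − 1.400000)/3 = 0.511723
I_{2,1} = 0.642968 + (0.642968 − 0.733792)/3 = 0.612693
I_{2,2} = 0.612693 + (0.612693 − 0.511723)/15 = 0.619424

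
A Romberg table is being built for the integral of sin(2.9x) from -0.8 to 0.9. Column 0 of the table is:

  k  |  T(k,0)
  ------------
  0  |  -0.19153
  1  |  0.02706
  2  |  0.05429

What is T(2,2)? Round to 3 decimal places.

0.061

Richardson extrapolation on the trapezoidal column (denominator 4−1=3):
T(1,1) = 0.02706 + (0.02706 − (-0.19153))/3 = 0.09992
T(2,1) = 0.05429 + (0.05429 − 0.02706)/3 = 0.06337
T(2,2) = 0.06337 + (0.06337 − 0.09992)/15 = 0.06093
(Column j=1 coincides with Simpson's rule on the same nodes.)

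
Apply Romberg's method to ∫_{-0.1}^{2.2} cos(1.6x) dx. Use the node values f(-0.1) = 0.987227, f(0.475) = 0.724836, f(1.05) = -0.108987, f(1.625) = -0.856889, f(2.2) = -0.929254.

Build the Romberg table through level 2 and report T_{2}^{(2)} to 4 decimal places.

T_{0}^{(0)} (trapezoid, 1 panel, h=2.3000): 0.066669
T_{1}^{(0)} (trapezoid, 2 panels, h=1.1500): -0.092001
T_{2}^{(0)} (trapezoid, 4 panels, h=0.5750): -0.121931
T_{1}^{(1)} = -0.092001 + (-0.092001 − 0.066669)/3 = -0.144891
T_{2}^{(1)} = -0.121931 + (-0.121931 − (-0.092001))/3 = -0.131908
T_{2}^{(2)} = -0.131908 + (-0.131908 − (-0.144891))/15 = -0.131042

-0.1310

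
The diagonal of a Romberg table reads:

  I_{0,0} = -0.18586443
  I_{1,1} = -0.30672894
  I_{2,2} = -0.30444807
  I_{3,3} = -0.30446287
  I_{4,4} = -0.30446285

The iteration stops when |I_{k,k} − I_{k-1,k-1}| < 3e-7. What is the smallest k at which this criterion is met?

k = 4

|I_{1,1} − I_{0,0}| = 0.12086451 ≥ 3e-7
|I_{2,2} − I_{1,1}| = 0.00228087 ≥ 3e-7
|I_{3,3} − I_{2,2}| = 0.00001480 ≥ 3e-7
|I_{4,4} − I_{3,3}| = 0.00000002 < 3e-7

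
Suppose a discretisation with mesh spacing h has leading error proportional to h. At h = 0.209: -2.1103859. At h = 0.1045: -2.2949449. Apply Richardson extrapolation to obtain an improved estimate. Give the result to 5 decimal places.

-2.47950

Extrapolated value = (2·A(h/2) − A(h)) / (2 − 1)
= (2·(-2.2949449) − (-2.1103859)) / 1
= -2.4795039 / 1 = -2.4795039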